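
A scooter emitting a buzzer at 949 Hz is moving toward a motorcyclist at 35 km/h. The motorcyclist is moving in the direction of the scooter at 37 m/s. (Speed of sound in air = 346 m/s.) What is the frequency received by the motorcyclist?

1081 Hz

35 km/h = 9.722 m/s.
With source approaching and observer approaching, f' = f · (v + v_o)/(v − v_s).
f' = 949 × (346 + 37)/(346 − 9.722) = 949 × 383/336.28 ≈ 1081 Hz.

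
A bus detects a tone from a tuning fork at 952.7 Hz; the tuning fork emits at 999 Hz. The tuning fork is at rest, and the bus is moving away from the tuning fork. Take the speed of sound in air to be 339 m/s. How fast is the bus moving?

f' = f · (v − v_o)/v ⇒ v_o = v · |f'/f − 1|.
v_o = 339 × |952.7/999 − 1| = 339 × 0.04635 ≈ 15.7 m/s.

15.7 m/s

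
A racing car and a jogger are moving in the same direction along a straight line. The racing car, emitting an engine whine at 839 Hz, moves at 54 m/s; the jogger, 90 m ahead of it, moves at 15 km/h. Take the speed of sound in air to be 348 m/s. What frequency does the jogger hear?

15 km/h = 4.167 m/s.
The jogger is ahead, so the racing car is moving toward it while the jogger is moving away from the racing car.
General Doppler shift: f' = f · (v − v_o)/(v − v_s).
f' = 839 × (348 − 4.167)/(348 − 54) = 839 × 343.83/294 ≈ 981 Hz.

981 Hz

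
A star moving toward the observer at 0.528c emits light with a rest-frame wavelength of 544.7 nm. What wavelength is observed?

Relativistic Doppler for wavelength: λ' = λ₀ · √((1 − β)/(1 + β)).
λ' = 544.7 × √(0.4720/1.5280) = 544.7 × 0.55579 ≈ 302.7 nm.

302.7 nm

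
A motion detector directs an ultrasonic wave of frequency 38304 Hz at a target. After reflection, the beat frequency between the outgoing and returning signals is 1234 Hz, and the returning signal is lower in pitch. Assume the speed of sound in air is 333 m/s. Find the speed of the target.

5.5 m/s

Double Doppler shift off a moving reflector: f₂ = f₀ · (v + u)/(v − u) (u > 0 toward emitter).
Returning signal is lower, so f₂ = f₀ − Δf = 38304 − 1234 = 37070 Hz.
Rearranging, u = v · (f₂ − f₀)/(f₂ + f₀) = 333 × -1234/75374 ≈ -5.5 m/s.
So the target is moving at 5.5 m/s away from the emitter.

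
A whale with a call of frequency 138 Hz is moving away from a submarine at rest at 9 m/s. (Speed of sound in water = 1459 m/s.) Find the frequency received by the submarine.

137 Hz

With the source moving away from a stationary observer, f' = f · v/(v + v_s).
f' = 138 × 1459/(1459 + 9) = 138 × 1459/1468 ≈ 137 Hz.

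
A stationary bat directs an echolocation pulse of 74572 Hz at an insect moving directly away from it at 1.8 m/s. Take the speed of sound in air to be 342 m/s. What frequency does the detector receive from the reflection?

The insect first receives the wave as a moving observer: f₁ = f₀ · (v − u)/v = 74572 × (342 − 1.8)/342 ≈ 74180 Hz.
On reflection it acts as a source moving away from the stationary detector: f₂ = f₁ · v/(v + u) = 74180 × 342/343.8 ≈ 73791 Hz.

73791 Hz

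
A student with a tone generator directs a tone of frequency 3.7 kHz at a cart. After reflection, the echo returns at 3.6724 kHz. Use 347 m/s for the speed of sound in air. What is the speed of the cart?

Double Doppler shift off a moving reflector: f₂ = f₀ · (v + u)/(v − u) (u > 0 toward emitter).
Rearranging, u = v · (f₂ − f₀)/(f₂ + f₀) = 347 × -0.0276/7.3724 ≈ -1.30 m/s.
So the cart is moving at 1.30 m/s away from the emitter.

1.30 m/s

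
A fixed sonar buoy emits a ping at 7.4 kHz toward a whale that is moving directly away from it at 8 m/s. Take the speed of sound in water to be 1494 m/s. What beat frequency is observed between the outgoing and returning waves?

The whale first receives the wave as a moving observer: f₁ = f₀ · (v − u)/v = 7.4 × (1494 − 8)/1494 ≈ 7.3604 kHz.
The reflection then acts as a moving source: f₂ = f₁ · v/(v + u) ≈ 7.3212 kHz.
Equivalently f₂ = f₀ · (v − u)/(v + u).
Beat frequency (with f₀ = 7400 Hz): |f₂ − f₀| = 2u·f₀/(v + u) = 2 × 8 × 7400/1502 ≈ 79 Hz.

79 Hz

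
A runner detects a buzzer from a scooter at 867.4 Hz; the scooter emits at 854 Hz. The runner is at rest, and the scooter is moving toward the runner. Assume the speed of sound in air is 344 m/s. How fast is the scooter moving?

f' = f · v/(v − v_s) ⇒ v_s = v · |1 − f/f'|.
v_s = 344 × |1 − 854/867.4| = 344 × 0.01545 ≈ 5.3 m/s.

5.3 m/s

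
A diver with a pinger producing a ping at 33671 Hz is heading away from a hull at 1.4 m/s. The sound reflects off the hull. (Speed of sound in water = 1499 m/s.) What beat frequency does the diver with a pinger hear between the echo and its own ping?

63 Hz

The hull receives the sound from a moving source: f₁ = f₀ · v/(v + v_e) = 33671 × 1499/1500.4 ≈ 33639.6 Hz.
On the return leg the diver with a pinger is a moving observer: f₂ = f₁ · (v − v_e)/v = 33639.6 × 1497.6/1499 ≈ 33608.2 Hz.
Equivalently f₂ = f₀ · (v − v_e)/(v + v_e).
Beat against the emitted tone: |f₂ − f₀| = 2v_e·f₀/(v + v_e) = 2 × 1.4 × 33671/1500.4 ≈ 63 Hz.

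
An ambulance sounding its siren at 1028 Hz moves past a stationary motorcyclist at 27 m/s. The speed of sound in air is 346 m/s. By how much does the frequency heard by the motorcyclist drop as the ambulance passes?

161 Hz

Approaching: f₁ = f · v/(v − v_s) = 1028 × 346/319 ≈ 1115 Hz.
Receding: f₂ = f · v/(v + v_s) = 1028 × 346/373 ≈ 954 Hz.
Drop: f₁ − f₂ = 2f·v·v_s/(v² − v_s²) = 2 × 1028 × 346 × 27/(346² − 27²) ≈ 161 Hz.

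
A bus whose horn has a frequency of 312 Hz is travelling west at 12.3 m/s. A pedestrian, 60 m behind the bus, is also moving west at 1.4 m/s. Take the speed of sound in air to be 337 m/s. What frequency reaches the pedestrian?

The pedestrian is behind, so the bus is moving away from it while the pedestrian is moving toward the bus.
General Doppler shift: f' = f · (v + v_o)/(v + v_s).
f' = 312 × (337 + 1.4)/(337 + 12.3) = 312 × 338.4/349.3 ≈ 302 Hz.

302 Hz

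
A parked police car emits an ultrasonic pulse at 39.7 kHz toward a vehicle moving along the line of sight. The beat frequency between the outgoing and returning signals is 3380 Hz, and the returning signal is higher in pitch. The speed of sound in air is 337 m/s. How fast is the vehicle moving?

Double Doppler shift off a moving reflector: f₂ = f₀ · (v + u)/(v − u) (u > 0 toward emitter).
Returning signal is higher, so f₂ = f₀ + Δf = 39700 + 3380 = 43080 Hz.
Rearranging, u = v · (f₂ − f₀)/(f₂ + f₀) = 337 × 3380/82780 ≈ 13.8 m/s.
So the vehicle is moving at 13.8 m/s toward the emitter.

13.8 m/s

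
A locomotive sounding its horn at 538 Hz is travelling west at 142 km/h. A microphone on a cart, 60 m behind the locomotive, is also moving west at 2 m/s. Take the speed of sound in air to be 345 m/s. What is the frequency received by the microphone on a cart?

142 km/h = 39.44 m/s.
The microphone on a cart is behind, so the locomotive is moving away from it while the microphone on a cart is moving toward the locomotive.
Both move, so f' = f · (v + v_o)/(v + v_s).
f' = 538 × (345 + 2)/(345 + 39.44) = 538 × 347/384.44 ≈ 486 Hz.

486 Hz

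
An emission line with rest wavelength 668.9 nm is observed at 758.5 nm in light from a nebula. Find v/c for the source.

λ'/λ₀ = 1.1340 > 1 (redshift), so the source is receding.
λ'/λ₀ = √((1 + β)/(1 − β)) for a receding source ⇒ β = (r² − 1)/(r² + 1) with r = λ'/λ₀.
β = (1.2858 − 1)/(1.2858 + 1) ≈ 0.125.

0.125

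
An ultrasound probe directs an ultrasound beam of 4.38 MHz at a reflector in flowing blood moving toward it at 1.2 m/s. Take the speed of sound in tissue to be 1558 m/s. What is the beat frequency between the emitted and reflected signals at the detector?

At the reflector in flowing blood (a moving observer), f₁ = f₀ · (v + u)/v = 4.38 × 1559.2/1558 ≈ 4.38337 MHz.
The reflection then acts as a moving source: f₂ = f₁ · v/(v − u) ≈ 4.38675 MHz.
Equivalently f₂ = f₀ · (v + u)/(v − u).
Beat frequency (with f₀ = 4380000 Hz): |f₂ − f₀| = 2u·f₀/(v − u) = 2 × 1.2 × 4380000/1556.8 ≈ 6752 Hz.

6752 Hz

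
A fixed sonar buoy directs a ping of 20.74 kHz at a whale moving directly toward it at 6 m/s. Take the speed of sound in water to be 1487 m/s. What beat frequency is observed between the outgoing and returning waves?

At the whale (a moving observer), f₁ = f₀ · (v + u)/v = 20.74 × 1493/1487 ≈ 20.8237 kHz.
On reflection it acts as a source moving toward the stationary detector: f₂ = f₁ · v/(v − u) = 20.8237 × 1487/1481 ≈ 20.9080 kHz.
Equivalently f₂ = f₀ · (v + u)/(v − u).
Beat frequency (with f₀ = 20740 Hz): |f₂ − f₀| = 2u·f₀/(v − u) = 2 × 6 × 20740/1481 ≈ 168 Hz.

168 Hz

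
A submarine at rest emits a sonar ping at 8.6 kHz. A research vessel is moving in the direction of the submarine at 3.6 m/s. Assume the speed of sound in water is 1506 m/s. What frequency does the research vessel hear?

Moving observer, stationary source: f' = f · (v + v_o)/v.
f' = 8.6 × (1506 + 3.6)/1506 = 8.6 × 1509.6/1506 ≈ 8.62 kHz.

8.62 kHz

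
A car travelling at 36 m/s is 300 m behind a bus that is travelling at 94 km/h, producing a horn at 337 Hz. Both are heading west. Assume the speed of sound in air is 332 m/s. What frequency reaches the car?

346 Hz

94 km/h = 26.11 m/s.
The car is behind, so the bus is moving away from it while the car is moving toward the bus.
Both move, so f' = f · (v + v_o)/(v + v_s).
f' = 337 × (332 + 36)/(332 + 26.11) = 337 × 368/358.11 ≈ 346 Hz.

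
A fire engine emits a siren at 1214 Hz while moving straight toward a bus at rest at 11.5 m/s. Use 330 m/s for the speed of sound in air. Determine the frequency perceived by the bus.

1258 Hz

Moving source, stationary observer: f' = f · v/(v − v_s) since the source is approaching.
f' = 1214 × 330/(330 − 11.5) = 1214 × 330/318.5 ≈ 1258 Hz.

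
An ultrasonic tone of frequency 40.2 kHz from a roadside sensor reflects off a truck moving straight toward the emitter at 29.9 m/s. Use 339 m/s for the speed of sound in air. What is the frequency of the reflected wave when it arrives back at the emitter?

The truck first receives the wave as a moving observer: f₁ = f₀ · (v + u)/v = 40.2 × (339 + 29.9)/339 ≈ 43.7 kHz.
On reflection it acts as a source moving toward the stationary detector: f₂ = f₁ · v/(v − u) = 43.7 × 339/309.1 ≈ 48.0 kHz.
Equivalently f₂ = f₀ · (v + u)/(v − u).

48.0 kHz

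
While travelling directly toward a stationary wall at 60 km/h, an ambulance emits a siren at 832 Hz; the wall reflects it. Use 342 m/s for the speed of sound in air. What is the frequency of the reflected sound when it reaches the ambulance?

60 km/h = 16.67 m/s.
The wall receives the sound from a moving source: f₁ = f₀ · v/(v − v_e) = 832 × 342/325.33 ≈ 875 Hz.
On the return leg the ambulance is a moving observer: f₂ = f₁ · (v + v_e)/v = 875 × 358.67/342 ≈ 917 Hz.

917 Hz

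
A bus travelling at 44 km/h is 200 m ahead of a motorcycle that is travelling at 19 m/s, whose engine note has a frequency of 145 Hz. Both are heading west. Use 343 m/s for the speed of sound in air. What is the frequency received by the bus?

44 km/h = 12.22 m/s.
The bus is ahead, so the motorcycle is moving toward it while the bus is moving away from the motorcycle.
Both move, so f' = f · (v − v_o)/(v − v_s).
f' = 145 × (343 − 12.22)/(343 − 19) = 145 × 330.78/324 ≈ 148 Hz.

148 Hz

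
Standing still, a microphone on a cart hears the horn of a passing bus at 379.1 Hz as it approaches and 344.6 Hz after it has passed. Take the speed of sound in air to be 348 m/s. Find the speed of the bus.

16.6 m/s

f₁/f₂ = (v + v_s)/(v − v_s), so v_s = v · (f₁ − f₂)/(f₁ + f₂).
v_s = 348 × (379.1 − 344.6)/(379.1 + 344.6) = 348 × 34.5/723.7 ≈ 16.6 m/s.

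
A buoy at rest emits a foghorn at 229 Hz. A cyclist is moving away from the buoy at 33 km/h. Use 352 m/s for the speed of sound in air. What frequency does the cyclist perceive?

33 km/h = 9.167 m/s.
Only the observer moves, away from the source, so f' = f · (v − v_o)/v.
f' = 229 × (352 − 9.167)/352 = 229 × 342.83/352 ≈ 223 Hz.

223 Hz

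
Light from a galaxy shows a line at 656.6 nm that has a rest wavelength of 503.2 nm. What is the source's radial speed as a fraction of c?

λ'/λ₀ = 1.3048 > 1 (redshift), so the source is receding.
λ'/λ₀ = √((1 + β)/(1 − β)) for a receding source ⇒ β = (r² − 1)/(r² + 1) with r = λ'/λ₀.
β = (1.7026 − 1)/(1.7026 + 1) ≈ 0.260.

0.260c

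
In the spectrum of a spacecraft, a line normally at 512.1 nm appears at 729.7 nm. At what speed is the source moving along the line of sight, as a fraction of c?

λ'/λ₀ = 1.4249 > 1 (redshift), so the source is receding.
λ'/λ₀ = √((1 + β)/(1 − β)) for a receding source ⇒ β = (r² − 1)/(r² + 1) with r = λ'/λ₀.
β = (2.0304 − 1)/(2.0304 + 1) ≈ 0.340.

0.340c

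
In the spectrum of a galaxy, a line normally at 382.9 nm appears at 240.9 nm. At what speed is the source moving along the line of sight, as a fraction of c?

λ'/λ₀ = 0.6291 < 1 (blueshift), so the source is approaching.
λ'/λ₀ = √((1 − β)/(1 + β)) for an approaching source ⇒ β = (1 − r²)/(1 + r²) with r = λ'/λ₀.
β = (1 − 0.3958)/(1 + 0.3958) ≈ 0.433.

0.433c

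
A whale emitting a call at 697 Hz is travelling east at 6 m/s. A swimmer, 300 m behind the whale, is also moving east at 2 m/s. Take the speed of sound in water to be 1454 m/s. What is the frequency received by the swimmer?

The swimmer is behind, so the whale is moving away from it while the swimmer is moving toward the whale.
Both move, so f' = f · (v + v_o)/(v + v_s).
f' = 697 × (1454 + 2)/(1454 + 6) = 697 × 1456/1460 ≈ 695 Hz.

695 Hz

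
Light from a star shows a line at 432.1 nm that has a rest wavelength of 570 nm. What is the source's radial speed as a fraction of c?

λ'/λ₀ = 0.7581 < 1 (blueshift), so the source is approaching.
λ'/λ₀ = √((1 − β)/(1 + β)) for an approaching source ⇒ β = (1 − r²)/(1 + r²) with r = λ'/λ₀.
β = (1 − 0.5747)/(1 + 0.5747) ≈ 0.270.

0.270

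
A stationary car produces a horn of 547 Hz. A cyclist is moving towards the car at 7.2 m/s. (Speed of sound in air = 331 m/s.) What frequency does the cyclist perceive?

Only the observer moves, toward the source, so f' = f · (v + v_o)/v.
f' = 547 × (331 + 7.2)/331 = 547 × 338.2/331 ≈ 559 Hz.

559 Hz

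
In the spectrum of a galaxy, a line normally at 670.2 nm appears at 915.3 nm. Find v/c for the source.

0.302

λ'/λ₀ = 1.3657 > 1 (redshift), so the source is receding.
λ'/λ₀ = √((1 + β)/(1 − β)) for a receding source ⇒ β = (r² − 1)/(r² + 1) with r = λ'/λ₀.
β = (1.8652 − 1)/(1.8652 + 1) ≈ 0.302.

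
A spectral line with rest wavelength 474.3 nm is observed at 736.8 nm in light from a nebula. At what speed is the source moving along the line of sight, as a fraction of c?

λ'/λ₀ = 1.5534 > 1 (redshift), so the source is receding.
λ'/λ₀ = √((1 + β)/(1 − β)) for a receding source ⇒ β = (r² − 1)/(r² + 1) with r = λ'/λ₀.
β = (2.4132 − 1)/(2.4132 + 1) ≈ 0.414.

0.414c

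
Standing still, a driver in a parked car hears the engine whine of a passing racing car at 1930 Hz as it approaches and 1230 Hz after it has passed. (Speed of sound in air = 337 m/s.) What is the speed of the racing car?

f₁/f₂ = (v + v_s)/(v − v_s), so v_s = v · (f₁ − f₂)/(f₁ + f₂).
v_s = 337 × (1930 − 1230)/(1930 + 1230) = 337 × 700/3160 ≈ 75 m/s.

75 m/s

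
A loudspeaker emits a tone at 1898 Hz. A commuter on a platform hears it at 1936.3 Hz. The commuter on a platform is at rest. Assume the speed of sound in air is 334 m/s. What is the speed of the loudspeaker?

6.6 m/s

f' > f, so the loudspeaker is approaching.
f' = f · v/(v − v_s) ⇒ v_s = v · |1 − f/f'|.
v_s = 334 × |1 − 1898/1936.3| = 334 × 0.01978 ≈ 6.6 m/s.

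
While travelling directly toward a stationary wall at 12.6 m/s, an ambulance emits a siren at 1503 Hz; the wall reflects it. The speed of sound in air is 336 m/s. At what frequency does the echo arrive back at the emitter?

1620 Hz

The wall receives the sound from a moving source: f₁ = f₀ · v/(v − v_e) = 1503 × 336/323.4 ≈ 1562 Hz.
On the return leg the ambulance is a moving observer: f₂ = f₁ · (v + v_e)/v = 1562 × 348.6/336 ≈ 1620 Hz.
Equivalently f₂ = f₀ · (v + v_e)/(v − v_e).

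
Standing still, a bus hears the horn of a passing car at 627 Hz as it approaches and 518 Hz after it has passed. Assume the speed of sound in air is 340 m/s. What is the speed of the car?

f₁/f₂ = (v + v_s)/(v − v_s), so v_s = v · (f₁ − f₂)/(f₁ + f₂).
v_s = 340 × (627 − 518)/(627 + 518) = 340 × 109/1145 ≈ 32 m/s.

32 m/s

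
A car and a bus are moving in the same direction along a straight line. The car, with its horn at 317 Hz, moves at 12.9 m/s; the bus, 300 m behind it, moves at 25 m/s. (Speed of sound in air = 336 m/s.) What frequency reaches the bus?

The bus is behind, so the car is moving away from it while the bus is moving toward the car.
General Doppler shift: f' = f · (v + v_o)/(v + v_s).
f' = 317 × (336 + 25)/(336 + 12.9) = 317 × 361/348.9 ≈ 328 Hz.

328 Hz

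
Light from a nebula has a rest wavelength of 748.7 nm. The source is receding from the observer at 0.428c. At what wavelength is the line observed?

Relativistic Doppler for wavelength: λ' = λ₀ · √((1 + β)/(1 − β)).
λ' = 748.7 × √(1.4280/0.5720) = 748.7 × 1.58003 ≈ 1183.0 nm.

1183.0 nm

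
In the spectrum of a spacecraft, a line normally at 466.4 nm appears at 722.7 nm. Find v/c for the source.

λ'/λ₀ = 1.5495 > 1 (redshift), so the source is receding.
λ'/λ₀ = √((1 + β)/(1 − β)) for a receding source ⇒ β = (r² − 1)/(r² + 1) with r = λ'/λ₀.
β = (2.4010 − 1)/(2.4010 + 1) ≈ 0.412.

0.412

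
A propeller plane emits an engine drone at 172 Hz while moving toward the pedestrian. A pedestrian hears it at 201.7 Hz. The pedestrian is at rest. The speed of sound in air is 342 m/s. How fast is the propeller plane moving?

f' = f · v/(v − v_s) ⇒ v_s = v · |1 − f/f'|.
v_s = 342 × |1 − 172/201.7| = 342 × 0.1472 ≈ 50 m/s.

50 m/s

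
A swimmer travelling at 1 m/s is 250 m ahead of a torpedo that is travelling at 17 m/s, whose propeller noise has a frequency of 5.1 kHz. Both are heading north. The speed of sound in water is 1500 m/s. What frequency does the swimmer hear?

The swimmer is ahead, so the torpedo is moving toward it while the swimmer is moving away from the torpedo.
General Doppler shift: f' = f · (v − v_o)/(v − v_s).
f' = 5.1 × (1500 − 1)/(1500 − 17) = 5.1 × 1499/1483 ≈ 5.16 kHz.

5.16 kHz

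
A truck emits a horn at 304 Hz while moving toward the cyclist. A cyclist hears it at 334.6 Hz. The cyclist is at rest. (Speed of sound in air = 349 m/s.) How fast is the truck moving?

f' = f · v/(v − v_s) ⇒ v_s = v · |1 − f/f'|.
v_s = 349 × |1 − 304/334.6| = 349 × 0.09145 ≈ 32 m/s.

32 m/s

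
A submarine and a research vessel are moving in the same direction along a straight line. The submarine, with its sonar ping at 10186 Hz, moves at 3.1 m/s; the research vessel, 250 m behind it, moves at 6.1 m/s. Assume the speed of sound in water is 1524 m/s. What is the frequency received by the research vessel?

10206 Hz

The research vessel is behind, so the submarine is moving away from it while the research vessel is moving toward the submarine.
General Doppler shift: f' = f · (v + v_o)/(v + v_s).
f' = 10186 × (1524 + 6.1)/(1524 + 3.1) = 10186 × 1530.1/1527.1 ≈ 10206 Hz.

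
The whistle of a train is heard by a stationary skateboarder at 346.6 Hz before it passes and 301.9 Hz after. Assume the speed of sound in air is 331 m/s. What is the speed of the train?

22.8 m/s

f₁/f₂ = (v + v_s)/(v − v_s), so v_s = v · (f₁ − f₂)/(f₁ + f₂).
v_s = 331 × (346.6 − 301.9)/(346.6 + 301.9) = 331 × 44.7/648.5 ≈ 22.8 m/s.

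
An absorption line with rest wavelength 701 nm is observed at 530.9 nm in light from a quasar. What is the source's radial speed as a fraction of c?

0.271c

λ'/λ₀ = 0.7573 < 1 (blueshift), so the source is approaching.
λ'/λ₀ = √((1 − β)/(1 + β)) for an approaching source ⇒ β = (1 − r²)/(1 + r²) with r = λ'/λ₀.
β = (1 − 0.5736)/(1 + 0.5736) ≈ 0.271.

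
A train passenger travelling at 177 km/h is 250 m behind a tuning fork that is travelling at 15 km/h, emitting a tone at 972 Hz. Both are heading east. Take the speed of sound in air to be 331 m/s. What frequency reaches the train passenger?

1103 Hz

15 km/h = 4.167 m/s; 177 km/h = 49.17 m/s.
The train passenger is behind, so the tuning fork is moving away from it while the train passenger is moving toward the tuning fork.
General Doppler shift: f' = f · (v + v_o)/(v + v_s).
f' = 972 × (331 + 49.17)/(331 + 4.167) = 972 × 380.17/335.17 ≈ 1103 Hz.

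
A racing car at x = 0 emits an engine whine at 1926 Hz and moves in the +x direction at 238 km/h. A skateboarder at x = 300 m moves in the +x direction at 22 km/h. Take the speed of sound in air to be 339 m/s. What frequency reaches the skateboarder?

238 km/h = 66.11 m/s; 22 km/h = 6.111 m/s.
The observer lies on the +x side, so the source is heading toward the observer and the observer is heading away from the source.
General Doppler shift: f' = f · (v − v_o)/(v − v_s).
f' = 1926 × (339 − 6.111)/(339 − 66.11) = 1926 × 332.89/272.89 ≈ 2349 Hz.

2349 Hz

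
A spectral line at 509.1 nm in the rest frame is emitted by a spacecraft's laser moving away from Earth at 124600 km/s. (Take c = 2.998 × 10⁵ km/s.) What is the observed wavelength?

792.4 nm

β = v/c = 124600/299800 = 0.4156.
Relativistic Doppler for wavelength: λ' = λ₀ · √((1 + β)/(1 − β)).
λ' = 509.1 × √(1.4156/0.5844) = 509.1 × 1.55640 ≈ 792.4 nm.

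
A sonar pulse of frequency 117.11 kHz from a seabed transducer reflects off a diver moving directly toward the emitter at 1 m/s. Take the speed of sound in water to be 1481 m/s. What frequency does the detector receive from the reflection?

The diver first receives the wave as a moving observer: f₁ = f₀ · (v + u)/v = 117.11 × (1481 + 1)/1481 ≈ 117.2 kHz.
On reflection it acts as a source moving toward the stationary detector: f₂ = f₁ · v/(v − u) = 117.2 × 1481/1480 ≈ 117.3 kHz.

117.3 kHz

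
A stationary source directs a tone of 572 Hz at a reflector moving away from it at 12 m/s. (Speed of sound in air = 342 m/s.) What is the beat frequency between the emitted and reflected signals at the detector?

The reflector first receives the wave as a moving observer: f₁ = f₀ · (v − u)/v = 572 × (342 − 12)/342 ≈ 551.9 Hz.
On reflection it acts as a source moving away from the stationary detector: f₂ = f₁ · v/(v + u) = 551.9 × 342/354 ≈ 533.2 Hz.
Equivalently f₂ = f₀ · (v − u)/(v + u).
Beat frequency: |f₂ − f₀| = 2u·f₀/(v + u) = 2 × 12 × 572/354 ≈ 38.8 Hz.

38.8 Hz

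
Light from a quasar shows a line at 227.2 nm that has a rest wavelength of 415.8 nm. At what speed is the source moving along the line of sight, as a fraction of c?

λ'/λ₀ = 0.5464 < 1 (blueshift), so the source is approaching.
λ'/λ₀ = √((1 − β)/(1 + β)) for an approaching source ⇒ β = (1 − r²)/(1 + r²) with r = λ'/λ₀.
β = (1 − 0.2986)/(1 + 0.2986) ≈ 0.540.

0.540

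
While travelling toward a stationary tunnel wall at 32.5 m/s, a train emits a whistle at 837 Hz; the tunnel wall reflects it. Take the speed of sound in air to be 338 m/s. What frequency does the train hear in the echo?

1015 Hz

The tunnel wall receives the sound from a moving source: f₁ = f₀ · v/(v − v_e) = 837 × 338/305.5 ≈ 926 Hz.
On the return leg the train is a moving observer: f₂ = f₁ · (v + v_e)/v = 926 × 370.5/338 ≈ 1015 Hz.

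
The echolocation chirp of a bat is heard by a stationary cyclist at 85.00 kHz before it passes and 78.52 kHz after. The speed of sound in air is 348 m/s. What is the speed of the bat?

f₁/f₂ = (v + v_s)/(v − v_s), so v_s = v · (f₁ − f₂)/(f₁ + f₂).
v_s = 348 × (85.00 − 78.52)/(85.00 + 78.52) = 348 × 6.48/163.52 ≈ 13.8 m/s.

13.8 m/s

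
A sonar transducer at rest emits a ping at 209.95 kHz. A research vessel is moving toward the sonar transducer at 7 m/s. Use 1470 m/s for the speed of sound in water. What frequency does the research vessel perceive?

210.9 kHz

Only the observer moves, toward the source, so f' = f · (v + v_o)/v.
f' = 209.95 × (1470 + 7)/1470 = 209.95 × 1477/1470 ≈ 210.9 kHz.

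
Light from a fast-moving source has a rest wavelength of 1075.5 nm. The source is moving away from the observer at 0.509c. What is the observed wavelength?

Relativistic Doppler for wavelength: λ' = λ₀ · √((1 + β)/(1 − β)).
λ' = 1075.5 × √(1.5090/0.4910) = 1075.5 × 1.75309 ≈ 1885.4 nm.

1885.4 nm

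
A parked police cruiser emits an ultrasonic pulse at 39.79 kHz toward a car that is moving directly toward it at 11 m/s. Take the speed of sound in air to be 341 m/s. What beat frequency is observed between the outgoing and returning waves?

At the car (a moving observer), f₁ = f₀ · (v + u)/v = 39.79 × 352/341 ≈ 41.07 kHz.
The reflection then acts as a moving source: f₂ = f₁ · v/(v − u) ≈ 42.44 kHz.
Beat frequency (with f₀ = 39790 Hz): |f₂ − f₀| = 2u·f₀/(v − u) = 2 × 11 × 39790/330 ≈ 2653 Hz.

2653 Hz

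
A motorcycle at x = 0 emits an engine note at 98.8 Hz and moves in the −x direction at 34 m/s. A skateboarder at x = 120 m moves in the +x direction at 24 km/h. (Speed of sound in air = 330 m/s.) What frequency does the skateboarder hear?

24 km/h = 6.667 m/s.
The observer lies on the +x side, so the source is heading away from the observer and the observer is heading away from the source.
Both move, so f' = f · (v − v_o)/(v + v_s).
f' = 98.8 × (330 − 6.667)/(330 + 34) = 98.8 × 323.33/364 ≈ 88 Hz.

88 Hz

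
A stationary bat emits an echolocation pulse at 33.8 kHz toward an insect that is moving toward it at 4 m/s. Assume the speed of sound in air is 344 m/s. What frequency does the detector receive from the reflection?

At the insect (a moving observer), f₁ = f₀ · (v + u)/v = 33.8 × 348/344 ≈ 34.2 kHz.
The reflection then acts as a moving source: f₂ = f₁ · v/(v − u) ≈ 34.6 kHz.

34.6 kHz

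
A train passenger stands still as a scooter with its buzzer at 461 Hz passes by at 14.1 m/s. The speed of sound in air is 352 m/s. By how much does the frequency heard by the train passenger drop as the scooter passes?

37.0 Hz

Approaching: f₁ = f · v/(v − v_s) = 461 × 352/337.9 ≈ 480.2 Hz.
Receding: f₂ = f · v/(v + v_s) = 461 × 352/366.1 ≈ 443.2 Hz.
Drop: f₁ − f₂ = 2f·v·v_s/(v² − v_s²) = 2 × 461 × 352 × 14.1/(352² − 14.1²) ≈ 37.0 Hz.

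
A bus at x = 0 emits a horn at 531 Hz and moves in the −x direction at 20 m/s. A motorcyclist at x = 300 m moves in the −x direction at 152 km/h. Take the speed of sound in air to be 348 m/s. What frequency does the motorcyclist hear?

152 km/h = 42.22 m/s.
The observer lies on the +x side, so the source is heading away from the observer and the observer is heading toward the source.
General Doppler shift: f' = f · (v + v_o)/(v + v_s).
f' = 531 × (348 + 42.22)/(348 + 20) = 531 × 390.22/368 ≈ 563 Hz.

563 Hz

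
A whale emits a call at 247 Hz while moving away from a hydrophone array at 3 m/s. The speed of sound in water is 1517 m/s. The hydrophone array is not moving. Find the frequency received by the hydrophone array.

247 Hz

With the source moving away from a stationary observer, f' = f · v/(v + v_s).
f' = 247 × 1517/(1517 + 3) = 247 × 1517/1520 ≈ 247 Hz.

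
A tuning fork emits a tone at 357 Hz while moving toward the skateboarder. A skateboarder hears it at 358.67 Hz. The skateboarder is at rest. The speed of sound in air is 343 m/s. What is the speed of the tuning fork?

f' = f · v/(v − v_s) ⇒ v_s = v · |1 − f/f'|.
v_s = 343 × |1 − 357/358.67| = 343 × 0.004656 ≈ 1.60 m/s.

1.60 m/s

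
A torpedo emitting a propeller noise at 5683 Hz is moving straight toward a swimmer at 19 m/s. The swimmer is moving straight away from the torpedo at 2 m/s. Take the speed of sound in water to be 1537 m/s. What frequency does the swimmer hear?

5747 Hz

With source approaching and observer receding, f' = f · (v − v_o)/(v − v_s).
f' = 5683 × (1537 − 2)/(1537 − 19) = 5683 × 1535/1518 ≈ 5747 Hz.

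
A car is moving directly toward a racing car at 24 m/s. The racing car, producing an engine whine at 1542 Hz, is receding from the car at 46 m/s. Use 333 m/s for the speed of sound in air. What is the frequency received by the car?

1452 Hz

With source receding and observer approaching, f' = f · (v + v_o)/(v + v_s).
f' = 1542 × (333 + 24)/(333 + 46) = 1542 × 357/379 ≈ 1452 Hz.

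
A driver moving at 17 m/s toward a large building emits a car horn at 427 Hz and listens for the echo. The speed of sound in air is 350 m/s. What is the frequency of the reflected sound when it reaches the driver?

The large building receives the sound from a moving source: f₁ = f₀ · v/(v − v_e) = 427 × 350/333 ≈ 449 Hz.
On the return leg the driver is a moving observer: f₂ = f₁ · (v + v_e)/v = 449 × 367/350 ≈ 471 Hz.
Equivalently f₂ = f₀ · (v + v_e)/(v − v_e).

471 Hz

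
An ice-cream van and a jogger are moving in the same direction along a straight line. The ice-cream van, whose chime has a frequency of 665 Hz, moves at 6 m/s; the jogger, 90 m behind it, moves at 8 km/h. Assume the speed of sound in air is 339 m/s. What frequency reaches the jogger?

8 km/h = 2.222 m/s.
The jogger is behind, so the ice-cream van is moving away from it while the jogger is moving toward the ice-cream van.
With source receding and observer approaching, f' = f · (v + v_o)/(v + v_s).
f' = 665 × (339 + 2.222)/(339 + 6) = 665 × 341.22/345 ≈ 658 Hz.

658 Hz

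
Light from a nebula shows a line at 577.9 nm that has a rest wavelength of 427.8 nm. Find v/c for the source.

λ'/λ₀ = 1.3509 > 1 (redshift), so the source is receding.
λ'/λ₀ = √((1 + β)/(1 − β)) for a receding source ⇒ β = (r² − 1)/(r² + 1) with r = λ'/λ₀.
β = (1.8248 − 1)/(1.8248 + 1) ≈ 0.292.

0.292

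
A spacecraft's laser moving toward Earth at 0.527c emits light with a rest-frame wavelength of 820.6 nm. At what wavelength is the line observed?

456.7 nm

Relativistic Doppler for wavelength: λ' = λ₀ · √((1 − β)/(1 + β)).
λ' = 820.6 × √(0.4730/1.5270) = 820.6 × 0.55656 ≈ 456.7 nm.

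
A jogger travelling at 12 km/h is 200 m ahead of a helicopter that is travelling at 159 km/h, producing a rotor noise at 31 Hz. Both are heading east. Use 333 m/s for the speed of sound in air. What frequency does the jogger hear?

35.4 Hz

159 km/h = 44.17 m/s; 12 km/h = 3.333 m/s.
The jogger is ahead, so the helicopter is moving toward it while the jogger is moving away from the helicopter.
General Doppler shift: f' = f · (v − v_o)/(v − v_s).
f' = 31 × (333 − 3.333)/(333 − 44.17) = 31 × 329.67/288.83 ≈ 35.4 Hz.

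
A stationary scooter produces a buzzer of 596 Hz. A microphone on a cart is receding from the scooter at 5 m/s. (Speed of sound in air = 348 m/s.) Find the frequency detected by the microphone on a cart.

587 Hz

Moving observer, stationary source: f' = f · (v − v_o)/v.
f' = 596 × (348 − 5)/348 = 596 × 343/348 ≈ 587 Hz.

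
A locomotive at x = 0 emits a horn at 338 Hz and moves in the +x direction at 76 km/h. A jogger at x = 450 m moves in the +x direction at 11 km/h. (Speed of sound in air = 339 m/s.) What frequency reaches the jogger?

76 km/h = 21.11 m/s; 11 km/h = 3.056 m/s.
The observer lies on the +x side, so the source is heading toward the observer and the observer is heading away from the source.
With source approaching and observer receding, f' = f · (v − v_o)/(v − v_s).
f' = 338 × (339 − 3.056)/(339 − 21.11) = 338 × 335.94/317.89 ≈ 357 Hz.

357 Hz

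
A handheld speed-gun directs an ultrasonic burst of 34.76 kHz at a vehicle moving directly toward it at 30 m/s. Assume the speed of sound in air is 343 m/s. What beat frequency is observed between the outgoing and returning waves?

At the vehicle (a moving observer), f₁ = f₀ · (v + u)/v = 34.76 × 373/343 ≈ 37.80 kHz.
The reflection then acts as a moving source: f₂ = f₁ · v/(v − u) ≈ 41.42 kHz.
Beat frequency (with f₀ = 34760 Hz): |f₂ − f₀| = 2u·f₀/(v − u) = 2 × 30 × 34760/313 ≈ 6663 Hz.

6663 Hz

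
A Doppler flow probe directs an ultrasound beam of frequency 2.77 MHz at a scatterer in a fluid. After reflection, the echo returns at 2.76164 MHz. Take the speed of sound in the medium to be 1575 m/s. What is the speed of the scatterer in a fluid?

2.38 m/s

Double Doppler shift off a moving reflector: f₂ = f₀ · (v + u)/(v − u) (u > 0 toward emitter).
Rearranging, u = v · (f₂ − f₀)/(f₂ + f₀) = 1575 × -0.00836/5.53164 ≈ -2.38 m/s.
So the scatterer in a fluid is moving at 2.38 m/s away from the emitter.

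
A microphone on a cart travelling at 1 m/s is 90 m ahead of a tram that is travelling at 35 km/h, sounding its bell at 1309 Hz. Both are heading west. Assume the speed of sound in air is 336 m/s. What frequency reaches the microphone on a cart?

1344 Hz

35 km/h = 9.722 m/s.
The microphone on a cart is ahead, so the tram is moving toward it while the microphone on a cart is moving away from the tram.
With source approaching and observer receding, f' = f · (v − v_o)/(v − v_s).
f' = 1309 × (336 − 1)/(336 − 9.722) = 1309 × 335/326.28 ≈ 1344 Hz.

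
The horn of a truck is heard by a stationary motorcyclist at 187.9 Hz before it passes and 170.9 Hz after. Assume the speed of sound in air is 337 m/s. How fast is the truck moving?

f₁/f₂ = (v + v_s)/(v − v_s), so v_s = v · (f₁ − f₂)/(f₁ + f₂).
v_s = 337 × (187.9 − 170.9)/(187.9 + 170.9) = 337 × 17.0/358.8 ≈ 16.0 m/s.

16.0 m/s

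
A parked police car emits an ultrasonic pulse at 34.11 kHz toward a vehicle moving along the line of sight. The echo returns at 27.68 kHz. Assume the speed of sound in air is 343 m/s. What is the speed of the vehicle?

36 m/s

Double Doppler shift off a moving reflector: f₂ = f₀ · (v + u)/(v − u) (u > 0 toward emitter).
Rearranging, u = v · (f₂ − f₀)/(f₂ + f₀) = 343 × -6.43/61.79 ≈ -36 m/s.
So the vehicle is moving at 36 m/s away from the emitter.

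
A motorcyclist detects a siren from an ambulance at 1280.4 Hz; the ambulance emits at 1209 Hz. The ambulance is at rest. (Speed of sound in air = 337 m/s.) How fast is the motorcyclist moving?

f' > f, so the motorcyclist is approaching.
f' = f · (v + v_o)/v ⇒ v_o = v · |f'/f − 1|.
v_o = 337 × |1280.4/1209 − 1| = 337 × 0.05906 ≈ 19.9 m/s.

19.9 m/s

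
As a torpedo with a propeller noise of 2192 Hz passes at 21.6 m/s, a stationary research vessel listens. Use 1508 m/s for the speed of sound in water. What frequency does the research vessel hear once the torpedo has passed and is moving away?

2161 Hz

Receding: f₂ = f · v/(v + v_s) = 2192 × 1508/1529.6 ≈ 2161 Hz.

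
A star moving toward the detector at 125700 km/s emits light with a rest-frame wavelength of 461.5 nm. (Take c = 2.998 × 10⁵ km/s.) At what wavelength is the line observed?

β = v/c = 125700/299800 = 0.4193.
Relativistic Doppler for wavelength: λ' = λ₀ · √((1 − β)/(1 + β)).
λ' = 461.5 × √(0.5807/1.4193) = 461.5 × 0.63966 ≈ 295.2 nm.

295.2 nm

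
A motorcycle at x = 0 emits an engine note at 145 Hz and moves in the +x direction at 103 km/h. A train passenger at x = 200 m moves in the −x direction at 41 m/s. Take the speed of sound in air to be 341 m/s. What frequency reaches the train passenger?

103 km/h = 28.61 m/s.
The observer lies on the +x side, so the source is heading toward the observer and the observer is heading toward the source.
Both move, so f' = f · (v + v_o)/(v − v_s).
f' = 145 × (341 + 41)/(341 − 28.61) = 145 × 382/312.39 ≈ 177 Hz.

177 Hz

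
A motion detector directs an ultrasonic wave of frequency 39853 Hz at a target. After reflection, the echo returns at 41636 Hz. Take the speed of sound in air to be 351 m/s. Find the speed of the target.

Double Doppler shift off a moving reflector: f₂ = f₀ · (v + u)/(v − u) (u > 0 toward emitter).
Rearranging, u = v · (f₂ − f₀)/(f₂ + f₀) = 351 × 1783/81489 ≈ 7.7 m/s.
So the target is moving at 7.7 m/s toward the emitter.

7.7 m/s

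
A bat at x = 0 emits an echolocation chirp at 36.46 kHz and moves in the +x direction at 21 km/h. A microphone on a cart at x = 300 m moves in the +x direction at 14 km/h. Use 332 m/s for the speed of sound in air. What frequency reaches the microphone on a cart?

36.7 kHz

21 km/h = 5.833 m/s; 14 km/h = 3.889 m/s.
The observer lies on the +x side, so the source is heading toward the observer and the observer is heading away from the source.
General Doppler shift: f' = f · (v − v_o)/(v − v_s).
f' = 36.46 × (332 − 3.889)/(332 − 5.833) = 36.46 × 328.11/326.17 ≈ 36.7 kHz.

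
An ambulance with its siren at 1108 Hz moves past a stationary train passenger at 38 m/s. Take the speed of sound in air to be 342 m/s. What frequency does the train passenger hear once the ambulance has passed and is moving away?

997 Hz

Receding: f₂ = f · v/(v + v_s) = 1108 × 342/380 ≈ 997 Hz.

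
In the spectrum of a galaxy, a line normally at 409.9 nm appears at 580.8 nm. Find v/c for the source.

λ'/λ₀ = 1.4169 > 1 (redshift), so the source is receding.
λ'/λ₀ = √((1 + β)/(1 − β)) for a receding source ⇒ β = (r² − 1)/(r² + 1) with r = λ'/λ₀.
β = (2.0077 − 1)/(2.0077 + 1) ≈ 0.335.

0.335c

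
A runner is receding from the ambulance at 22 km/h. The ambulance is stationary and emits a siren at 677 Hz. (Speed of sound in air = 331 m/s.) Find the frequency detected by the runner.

22 km/h = 6.111 m/s.
Moving observer, stationary source: f' = f · (v − v_o)/v.
f' = 677 × (331 − 6.111)/331 = 677 × 324.89/331 ≈ 665 Hz.

665 Hz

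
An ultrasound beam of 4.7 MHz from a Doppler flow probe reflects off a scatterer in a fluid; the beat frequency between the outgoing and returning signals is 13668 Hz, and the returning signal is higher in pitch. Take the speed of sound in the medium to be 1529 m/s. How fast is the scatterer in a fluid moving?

Double Doppler shift off a moving reflector: f₂ = f₀ · (v + u)/(v − u) (u > 0 toward emitter).
Returning signal is higher, so f₂ = f₀ + Δf = 4700000 + 13668 = 4713668 Hz.
Rearranging, u = v · (f₂ − f₀)/(f₂ + f₀) = 1529 × 13668/9413668 ≈ 2.22 m/s.
So the scatterer in a fluid is moving at 2.22 m/s toward the emitter.

2.22 m/s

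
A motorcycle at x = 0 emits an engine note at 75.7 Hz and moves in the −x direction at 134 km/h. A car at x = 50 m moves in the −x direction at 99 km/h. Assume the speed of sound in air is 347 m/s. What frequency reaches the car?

74 Hz

134 km/h = 37.22 m/s; 99 km/h = 27.5 m/s.
The observer lies on the +x side, so the source is heading away from the observer and the observer is heading toward the source.
Both move, so f' = f · (v + v_o)/(v + v_s).
f' = 75.7 × (347 + 27.5)/(347 + 37.22) = 75.7 × 374.5/384.22 ≈ 74 Hz.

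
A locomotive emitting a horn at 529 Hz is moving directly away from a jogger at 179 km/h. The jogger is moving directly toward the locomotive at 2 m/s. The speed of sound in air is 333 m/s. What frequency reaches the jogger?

463 Hz

179 km/h = 49.72 m/s.
With source receding and observer approaching, f' = f · (v + v_o)/(v + v_s).
f' = 529 × (333 + 2)/(333 + 49.72) = 529 × 335/382.72 ≈ 463 Hz.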